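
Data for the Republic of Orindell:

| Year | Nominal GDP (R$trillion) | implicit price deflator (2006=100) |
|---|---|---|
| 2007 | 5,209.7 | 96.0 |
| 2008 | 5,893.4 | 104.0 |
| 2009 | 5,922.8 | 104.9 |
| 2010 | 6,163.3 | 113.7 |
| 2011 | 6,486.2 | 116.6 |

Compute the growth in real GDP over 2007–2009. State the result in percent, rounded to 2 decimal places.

4.04%

Real GDP 2007 = 5209.7/0.960 = 5426.77.
Real GDP 2009 = 5922.8/1.049 = 5646.14.
Change = 5646.14/5426.77 − 1 = 0.0404.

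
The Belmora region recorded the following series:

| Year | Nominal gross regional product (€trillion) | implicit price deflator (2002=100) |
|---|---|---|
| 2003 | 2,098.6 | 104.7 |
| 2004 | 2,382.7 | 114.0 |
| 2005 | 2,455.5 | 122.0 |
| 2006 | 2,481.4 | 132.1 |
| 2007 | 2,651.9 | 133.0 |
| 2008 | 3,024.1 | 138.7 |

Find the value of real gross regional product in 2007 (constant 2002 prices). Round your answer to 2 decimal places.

€1,993.91 trillion

Real gross regional product 2007 = 2651.9 / 1.330 = 1993.91.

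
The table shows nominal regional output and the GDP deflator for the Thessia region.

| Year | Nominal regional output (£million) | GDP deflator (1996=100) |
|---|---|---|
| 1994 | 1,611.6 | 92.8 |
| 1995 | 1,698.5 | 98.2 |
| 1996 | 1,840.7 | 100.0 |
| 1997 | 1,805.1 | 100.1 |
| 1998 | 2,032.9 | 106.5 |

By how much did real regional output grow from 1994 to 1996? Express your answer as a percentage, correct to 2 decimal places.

Real regional output 1994 = 1611.6/0.928 = 1736.64.
Real regional output 1996 = 1840.7/1.000 = 1840.70.
Change = 1840.70/1736.64 − 1 = 0.0599.

5.99%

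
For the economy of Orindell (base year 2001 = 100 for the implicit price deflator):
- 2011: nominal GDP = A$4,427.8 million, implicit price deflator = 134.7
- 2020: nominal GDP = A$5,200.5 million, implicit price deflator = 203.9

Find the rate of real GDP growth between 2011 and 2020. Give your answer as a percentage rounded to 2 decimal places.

Real GDP 2011 = 4427.8 / 1.347 = 3287.16.
Real GDP 2020 = 5200.5 / 2.039 = 2550.51.
Real growth = 2550.51 / 3287.16 − 1 = -0.2241.

-22.41%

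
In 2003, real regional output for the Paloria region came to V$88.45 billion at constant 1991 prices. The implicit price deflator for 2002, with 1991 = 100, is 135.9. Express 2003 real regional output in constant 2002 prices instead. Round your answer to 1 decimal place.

Real regional output in 2002 prices = Real regional output in 1991 prices × (P_2002/P_1991) = 88.45 × 1.359 = 120.20.

V$120.2 billion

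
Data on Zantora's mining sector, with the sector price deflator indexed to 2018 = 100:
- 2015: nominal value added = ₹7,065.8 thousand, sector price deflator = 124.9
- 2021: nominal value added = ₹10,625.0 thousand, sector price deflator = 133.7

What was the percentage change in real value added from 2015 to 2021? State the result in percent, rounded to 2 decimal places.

Real value added 2015 = 7065.8 / 1.249 = 5657.17.
Real value added 2021 = 10625.0 / 1.337 = 7946.90.
Real growth = 7946.90 / 5657.17 − 1 = 0.4047.

40.47%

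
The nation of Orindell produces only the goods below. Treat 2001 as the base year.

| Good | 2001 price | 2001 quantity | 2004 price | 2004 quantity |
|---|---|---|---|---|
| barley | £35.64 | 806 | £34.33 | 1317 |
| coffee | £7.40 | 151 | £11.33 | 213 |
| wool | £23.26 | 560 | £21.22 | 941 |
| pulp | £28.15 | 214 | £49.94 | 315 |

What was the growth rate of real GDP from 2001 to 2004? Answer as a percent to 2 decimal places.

Real GDP 2001 = Nominal GDP 2001 = 35.64·806 + 7.40·151 + 23.26·560 + 28.15·214 = 48892.94.
Real GDP 2004 (at 2001 prices) = 35.64·1317 + 7.40·213 + 23.26·941 + 28.15·315 = 79268.99.
Real growth = 79268.99/48892.94 − 1 = 0.6213.

62.13%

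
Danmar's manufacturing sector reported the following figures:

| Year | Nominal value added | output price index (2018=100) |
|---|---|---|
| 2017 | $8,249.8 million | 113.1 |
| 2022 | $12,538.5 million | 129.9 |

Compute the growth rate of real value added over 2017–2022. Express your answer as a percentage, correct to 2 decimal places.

Deflate each year: 2017 → 8249.8/1.131 = 7294.25; 2022 → 12538.5/1.299 = 9652.42.
So real value added changed by 9652.42/7294.25 − 1 = 0.3233, i.e. 32.33%.

32.33%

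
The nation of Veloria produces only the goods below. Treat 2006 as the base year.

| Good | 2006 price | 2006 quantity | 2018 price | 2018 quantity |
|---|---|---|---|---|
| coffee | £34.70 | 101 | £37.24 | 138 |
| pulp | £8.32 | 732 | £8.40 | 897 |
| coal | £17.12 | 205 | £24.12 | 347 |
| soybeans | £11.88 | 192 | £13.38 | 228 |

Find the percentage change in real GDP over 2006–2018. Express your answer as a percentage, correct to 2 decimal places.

35.85%

Real GDP 2006 = Nominal GDP 2006 = 34.70·101 + 8.32·732 + 17.12·205 + 11.88·192 = 15385.50.
Real GDP 2018 (at 2006 prices) = 34.70·138 + 8.32·897 + 17.12·347 + 11.88·228 = 20900.92.
Real growth = 20900.92/15385.50 − 1 = 0.3585.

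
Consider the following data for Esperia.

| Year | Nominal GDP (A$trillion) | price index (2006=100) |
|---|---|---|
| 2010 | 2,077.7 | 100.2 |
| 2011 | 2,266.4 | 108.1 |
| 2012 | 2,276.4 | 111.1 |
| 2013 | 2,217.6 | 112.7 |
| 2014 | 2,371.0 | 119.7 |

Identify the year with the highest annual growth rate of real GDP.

2011

2011: real = 2266.4/1.081 = 2096.58; growth vs 2010 (2073.55) = 1.11%.
2012: real = 2276.4/1.111 = 2048.96; growth vs 2011 (2096.58) = -2.27%.
2013: real = 2217.6/1.127 = 1967.70; growth vs 2012 (2048.96) = -3.97%.
2014: real = 2371.0/1.197 = 1980.79; growth vs 2013 (1967.70) = 0.67%.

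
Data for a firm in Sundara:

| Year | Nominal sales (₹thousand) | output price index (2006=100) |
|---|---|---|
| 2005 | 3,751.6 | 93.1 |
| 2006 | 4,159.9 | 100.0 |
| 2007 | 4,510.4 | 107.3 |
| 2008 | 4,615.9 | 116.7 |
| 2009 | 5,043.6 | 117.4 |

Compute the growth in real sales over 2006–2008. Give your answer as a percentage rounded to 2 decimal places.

Real sales 2006 = 4159.9/1.000 = 4159.90.
Real sales 2008 = 4615.9/1.167 = 3955.36.
Change = 3955.36/4159.90 − 1 = -0.0492.

-4.92%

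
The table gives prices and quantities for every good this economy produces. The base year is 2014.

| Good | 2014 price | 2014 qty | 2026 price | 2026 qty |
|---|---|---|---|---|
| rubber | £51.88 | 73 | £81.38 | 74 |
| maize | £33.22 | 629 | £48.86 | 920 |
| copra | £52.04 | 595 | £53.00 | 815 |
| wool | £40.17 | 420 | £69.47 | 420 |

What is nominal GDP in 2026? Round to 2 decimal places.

£123345.72

Nominal GDP 2026 = Σ (p_2026 × q_2026) = 81.38·74 + 48.86·920 + 53.00·815 + 69.47·420 = 123345.72.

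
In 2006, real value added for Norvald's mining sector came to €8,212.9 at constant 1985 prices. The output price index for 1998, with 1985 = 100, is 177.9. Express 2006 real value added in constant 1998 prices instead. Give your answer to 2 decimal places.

€14,610.75

Real value added in 1998 prices = Real value added in 1985 prices × (P_1998/P_1985) = 8212.9 × 1.779 = 14610.75.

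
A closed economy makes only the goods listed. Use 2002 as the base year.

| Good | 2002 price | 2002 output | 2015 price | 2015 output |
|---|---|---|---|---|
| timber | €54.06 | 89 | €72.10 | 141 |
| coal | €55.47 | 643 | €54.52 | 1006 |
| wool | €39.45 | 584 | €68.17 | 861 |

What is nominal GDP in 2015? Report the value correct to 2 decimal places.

€123707.59

Nominal GDP 2015 = Σ (p_2015 × q_2015) = 72.10·141 + 54.52·1006 + 68.17·861 = 123707.59.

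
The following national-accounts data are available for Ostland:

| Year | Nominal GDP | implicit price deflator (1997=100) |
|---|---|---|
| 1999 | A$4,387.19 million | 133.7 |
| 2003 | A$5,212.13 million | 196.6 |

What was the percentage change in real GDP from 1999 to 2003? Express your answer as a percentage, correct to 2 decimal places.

Deflate each year: 1999 → 4387.19/1.337 = 3281.37; 2003 → 5212.13/1.966 = 2651.13.
So real GDP changed by 2651.13/3281.37 − 1 = -0.1921, i.e. -19.21%.

-19.21%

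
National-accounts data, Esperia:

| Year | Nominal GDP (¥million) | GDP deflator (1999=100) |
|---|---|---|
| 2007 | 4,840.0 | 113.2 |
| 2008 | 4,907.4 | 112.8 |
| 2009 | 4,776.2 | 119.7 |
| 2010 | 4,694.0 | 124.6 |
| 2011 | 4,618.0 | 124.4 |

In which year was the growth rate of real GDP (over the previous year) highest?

2008

2008: real = 4907.4/1.128 = 4350.53; growth vs 2007 (4275.62) = 1.75%.
2009: real = 4776.2/1.197 = 3990.14; growth vs 2008 (4350.53) = -8.28%.
2010: real = 4694.0/1.246 = 3767.26; growth vs 2009 (3990.14) = -5.59%.
2011: real = 4618.0/1.244 = 3712.22; growth vs 2010 (3767.26) = -1.46%.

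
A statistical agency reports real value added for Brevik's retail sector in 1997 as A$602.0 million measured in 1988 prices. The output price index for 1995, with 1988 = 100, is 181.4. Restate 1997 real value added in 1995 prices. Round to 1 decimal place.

Real value added in 1995 prices = Real value added in 1988 prices × (P_1995/P_1988) = 602.0 × 1.814 = 1092.03.

A$1,092.0 million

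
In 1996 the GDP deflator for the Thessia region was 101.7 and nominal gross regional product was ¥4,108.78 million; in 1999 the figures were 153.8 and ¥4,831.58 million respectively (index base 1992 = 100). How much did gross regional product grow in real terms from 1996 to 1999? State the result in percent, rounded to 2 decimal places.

Deflate each year: 1996 → 4108.78/1.017 = 4040.10; 1999 → 4831.58/1.538 = 3141.47.
So real gross regional product changed by 3141.47/4040.10 − 1 = -0.2224, i.e. -22.24%.

-22.24%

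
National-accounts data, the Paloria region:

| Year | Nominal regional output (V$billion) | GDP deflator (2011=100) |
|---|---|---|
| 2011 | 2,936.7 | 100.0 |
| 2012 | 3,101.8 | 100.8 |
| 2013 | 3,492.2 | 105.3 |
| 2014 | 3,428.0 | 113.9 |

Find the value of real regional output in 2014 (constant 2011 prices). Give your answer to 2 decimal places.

Real regional output 2014 = 3428.0 / 1.139 = 3009.66.

V$3,009.66 billion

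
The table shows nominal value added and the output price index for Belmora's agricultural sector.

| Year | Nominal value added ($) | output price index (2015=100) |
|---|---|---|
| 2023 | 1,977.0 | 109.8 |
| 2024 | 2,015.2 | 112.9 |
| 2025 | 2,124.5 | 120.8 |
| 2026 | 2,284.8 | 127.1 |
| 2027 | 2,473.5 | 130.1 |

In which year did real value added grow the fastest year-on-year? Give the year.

2027

2024: real = 2015.2/1.129 = 1784.94; growth vs 2023 (1800.55) = -0.87%.
2025: real = 2124.5/1.208 = 1758.69; growth vs 2024 (1784.94) = -1.47%.
2026: real = 2284.8/1.271 = 1797.64; growth vs 2025 (1758.69) = 2.21%.
2027: real = 2473.5/1.301 = 1901.23; growth vs 2026 (1797.64) = 5.76%.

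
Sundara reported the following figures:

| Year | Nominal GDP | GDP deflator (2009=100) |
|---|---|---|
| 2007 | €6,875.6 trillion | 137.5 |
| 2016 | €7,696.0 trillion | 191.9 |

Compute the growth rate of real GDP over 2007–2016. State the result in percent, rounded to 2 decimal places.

Deflate each year: 2007 → 6875.6/1.375 = 5000.44; 2016 → 7696.0/1.919 = 4010.42.
So real GDP changed by 4010.42/5000.44 − 1 = -0.1980, i.e. -19.80%.

-19.80%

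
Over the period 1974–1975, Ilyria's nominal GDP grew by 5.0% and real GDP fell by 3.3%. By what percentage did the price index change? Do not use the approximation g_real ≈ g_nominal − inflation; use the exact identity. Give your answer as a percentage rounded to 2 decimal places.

8.58%

(1 + g_nom) = (1 + g_real)(1 + π), so π = 1.0500 / 0.9670 − 1 = 0.08583.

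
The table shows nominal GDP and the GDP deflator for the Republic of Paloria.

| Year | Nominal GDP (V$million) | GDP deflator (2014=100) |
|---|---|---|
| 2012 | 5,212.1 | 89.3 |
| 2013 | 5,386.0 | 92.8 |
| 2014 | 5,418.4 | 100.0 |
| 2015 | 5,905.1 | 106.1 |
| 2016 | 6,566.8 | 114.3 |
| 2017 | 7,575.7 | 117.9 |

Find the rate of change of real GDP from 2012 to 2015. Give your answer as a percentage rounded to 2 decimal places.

Real GDP 2012 = 5212.1/0.893 = 5836.62.
Real GDP 2015 = 5905.1/1.061 = 5565.60.
Change = 5565.60/5836.62 − 1 = -0.0464.

-4.64%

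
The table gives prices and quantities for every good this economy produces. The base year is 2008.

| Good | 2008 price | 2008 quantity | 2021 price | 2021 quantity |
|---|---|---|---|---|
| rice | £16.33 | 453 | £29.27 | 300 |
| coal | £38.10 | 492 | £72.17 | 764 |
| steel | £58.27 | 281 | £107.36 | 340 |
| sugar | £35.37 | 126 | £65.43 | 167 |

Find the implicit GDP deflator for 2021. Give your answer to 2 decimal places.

186.43

Nominal GDP 2021 = 29.27·300 + 72.17·764 + 107.36·340 + 65.43·167 = 111348.09.
Real GDP 2021 (at 2008 prices) = 16.33·300 + 38.10·764 + 58.27·340 + 35.37·167 = 59725.99.
Deflator = Nominal/Real × 100 = 111348.09/59725.99 × 100 = 186.432.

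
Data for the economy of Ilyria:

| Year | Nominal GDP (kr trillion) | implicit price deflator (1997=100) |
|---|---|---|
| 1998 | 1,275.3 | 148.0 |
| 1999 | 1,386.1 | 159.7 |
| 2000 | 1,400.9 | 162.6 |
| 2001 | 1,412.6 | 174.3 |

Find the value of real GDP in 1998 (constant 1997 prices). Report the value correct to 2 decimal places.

Real GDP 1998 = 1275.3 / 1.480 = 861.69.

kr 861.69 trillion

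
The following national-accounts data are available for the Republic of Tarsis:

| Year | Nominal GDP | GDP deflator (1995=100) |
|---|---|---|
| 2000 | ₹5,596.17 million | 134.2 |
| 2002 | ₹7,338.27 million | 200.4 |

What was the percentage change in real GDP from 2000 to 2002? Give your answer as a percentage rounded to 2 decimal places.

Real GDP 2000 = 5596.17 / 1.342 = 4170.02.
Real GDP 2002 = 7338.27 / 2.004 = 3661.81.
Real growth = 3661.81 / 4170.02 − 1 = -0.1219.

-12.19%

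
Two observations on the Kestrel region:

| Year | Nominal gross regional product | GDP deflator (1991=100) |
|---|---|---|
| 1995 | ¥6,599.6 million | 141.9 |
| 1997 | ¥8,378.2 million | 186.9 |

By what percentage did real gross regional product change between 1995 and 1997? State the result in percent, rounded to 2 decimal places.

-3.62%

Deflate each year: 1995 → 6599.6/1.419 = 4650.88; 1997 → 8378.2/1.869 = 4482.72.
So real gross regional product changed by 4482.72/4650.88 − 1 = -0.0362, i.e. -3.62%.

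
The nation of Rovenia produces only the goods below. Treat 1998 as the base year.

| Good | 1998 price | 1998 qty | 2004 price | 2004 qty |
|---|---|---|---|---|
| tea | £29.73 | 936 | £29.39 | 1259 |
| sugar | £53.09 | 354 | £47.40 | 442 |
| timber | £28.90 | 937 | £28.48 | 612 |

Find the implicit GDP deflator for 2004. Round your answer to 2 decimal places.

Nominal GDP 2004 = 29.39·1259 + 47.40·442 + 28.48·612 = 75382.57.
Real GDP 2004 (at 1998 prices) = 29.73·1259 + 53.09·442 + 28.90·612 = 78582.65.
Deflator = Nominal/Real × 100 = 75382.57/78582.65 × 100 = 95.928.

95.93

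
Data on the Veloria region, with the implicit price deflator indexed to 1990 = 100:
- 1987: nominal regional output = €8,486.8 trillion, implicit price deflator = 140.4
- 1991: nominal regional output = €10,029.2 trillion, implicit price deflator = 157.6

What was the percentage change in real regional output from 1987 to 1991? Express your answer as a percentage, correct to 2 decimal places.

Deflate each year: 1987 → 8486.8/1.404 = 6044.73; 1991 → 10029.2/1.576 = 6363.71.
So real regional output changed by 6363.71/6044.73 − 1 = 0.0528, i.e. 5.28%.

5.28%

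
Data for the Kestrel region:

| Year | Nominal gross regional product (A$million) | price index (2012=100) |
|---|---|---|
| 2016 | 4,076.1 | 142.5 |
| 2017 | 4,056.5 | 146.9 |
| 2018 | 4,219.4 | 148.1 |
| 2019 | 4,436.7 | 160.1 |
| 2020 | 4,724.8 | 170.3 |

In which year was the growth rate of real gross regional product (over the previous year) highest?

2018

2017: real = 4056.5/1.469 = 2761.40; growth vs 2016 (2860.42) = -3.46%.
2018: real = 4219.4/1.481 = 2849.02; growth vs 2017 (2761.40) = 3.17%.
2019: real = 4436.7/1.601 = 2771.21; growth vs 2018 (2849.02) = -2.73%.
2020: real = 4724.8/1.703 = 2774.40; growth vs 2019 (2771.21) = 0.12%.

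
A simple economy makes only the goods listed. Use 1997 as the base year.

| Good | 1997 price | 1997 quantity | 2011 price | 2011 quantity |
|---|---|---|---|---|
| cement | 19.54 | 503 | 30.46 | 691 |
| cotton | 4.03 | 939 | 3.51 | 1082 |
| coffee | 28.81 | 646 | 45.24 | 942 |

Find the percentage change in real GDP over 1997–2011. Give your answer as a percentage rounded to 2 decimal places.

Real GDP 1997 = Nominal GDP 1997 = 19.54·503 + 4.03·939 + 28.81·646 = 32224.05.
Real GDP 2011 (at 1997 prices) = 19.54·691 + 4.03·1082 + 28.81·942 = 45001.62.
Real growth = 45001.62/32224.05 − 1 = 0.3965.

39.65%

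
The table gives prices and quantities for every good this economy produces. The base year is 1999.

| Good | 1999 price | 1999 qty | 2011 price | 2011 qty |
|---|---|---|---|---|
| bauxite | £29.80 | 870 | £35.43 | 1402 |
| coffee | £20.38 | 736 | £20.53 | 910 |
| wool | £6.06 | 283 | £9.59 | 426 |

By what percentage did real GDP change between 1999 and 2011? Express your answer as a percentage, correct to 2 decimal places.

47.53%

Real GDP 1999 = Nominal GDP 1999 = 29.80·870 + 20.38·736 + 6.06·283 = 42640.66.
Real GDP 2011 (at 1999 prices) = 29.80·1402 + 20.38·910 + 6.06·426 = 62906.96.
Real growth = 62906.96/42640.66 − 1 = 0.4753.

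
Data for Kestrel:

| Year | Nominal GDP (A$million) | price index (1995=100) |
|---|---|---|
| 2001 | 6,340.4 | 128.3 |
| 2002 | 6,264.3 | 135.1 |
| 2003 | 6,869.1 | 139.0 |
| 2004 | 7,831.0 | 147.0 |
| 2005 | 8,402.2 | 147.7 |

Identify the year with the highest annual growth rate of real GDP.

2002: real = 6264.3/1.351 = 4636.79; growth vs 2001 (4941.86) = -6.17%.
2003: real = 6869.1/1.390 = 4941.80; growth vs 2002 (4636.79) = 6.58%.
2004: real = 7831.0/1.470 = 5327.21; growth vs 2003 (4941.80) = 7.80%.
2005: real = 8402.2/1.477 = 5688.69; growth vs 2004 (5327.21) = 6.79%.

2004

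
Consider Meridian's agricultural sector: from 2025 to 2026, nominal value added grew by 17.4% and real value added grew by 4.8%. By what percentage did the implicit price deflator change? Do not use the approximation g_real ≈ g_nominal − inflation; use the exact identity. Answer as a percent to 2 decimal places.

(1 + g_nom) = (1 + g_real)(1 + π), so π = 1.1740 / 1.0480 − 1 = 0.12023.

12.02%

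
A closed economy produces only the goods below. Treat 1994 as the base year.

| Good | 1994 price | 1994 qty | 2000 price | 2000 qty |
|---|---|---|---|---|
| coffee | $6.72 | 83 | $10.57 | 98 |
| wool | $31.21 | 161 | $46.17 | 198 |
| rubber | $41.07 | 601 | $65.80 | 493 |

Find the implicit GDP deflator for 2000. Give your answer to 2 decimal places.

157.34

Nominal GDP 2000 = 10.57·98 + 46.17·198 + 65.80·493 = 42616.92.
Real GDP 2000 (at 1994 prices) = 6.72·98 + 31.21·198 + 41.07·493 = 27085.65.
Deflator = Nominal/Real × 100 = 42616.92/27085.65 × 100 = 157.341.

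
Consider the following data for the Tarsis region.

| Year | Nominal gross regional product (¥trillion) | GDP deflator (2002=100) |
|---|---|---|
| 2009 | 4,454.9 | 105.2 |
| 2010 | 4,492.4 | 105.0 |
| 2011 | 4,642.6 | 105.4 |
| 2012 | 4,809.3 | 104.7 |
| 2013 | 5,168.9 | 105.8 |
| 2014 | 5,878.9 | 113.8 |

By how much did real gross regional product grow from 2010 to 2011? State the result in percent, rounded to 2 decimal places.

Real gross regional product 2010 = 4492.4/1.050 = 4278.48.
Real gross regional product 2011 = 4642.6/1.054 = 4404.74.
Change = 4404.74/4278.48 − 1 = 0.0295.

2.95%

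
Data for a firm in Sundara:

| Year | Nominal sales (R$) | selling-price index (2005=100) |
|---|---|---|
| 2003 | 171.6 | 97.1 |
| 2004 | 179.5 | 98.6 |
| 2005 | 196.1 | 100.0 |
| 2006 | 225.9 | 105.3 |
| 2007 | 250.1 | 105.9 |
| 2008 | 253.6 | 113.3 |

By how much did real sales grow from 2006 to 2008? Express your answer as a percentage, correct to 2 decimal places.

Real sales 2006 = 225.9/1.053 = 214.53.
Real sales 2008 = 253.6/1.133 = 223.83.
Change = 223.83/214.53 − 1 = 0.0434.

4.34%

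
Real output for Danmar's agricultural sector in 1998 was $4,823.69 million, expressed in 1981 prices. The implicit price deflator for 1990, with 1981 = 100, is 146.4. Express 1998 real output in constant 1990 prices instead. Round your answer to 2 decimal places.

Real output in 1990 prices = Real output in 1981 prices × (P_1990/P_1981) = 4823.69 × 1.464 = 7061.88.

$7,061.88 million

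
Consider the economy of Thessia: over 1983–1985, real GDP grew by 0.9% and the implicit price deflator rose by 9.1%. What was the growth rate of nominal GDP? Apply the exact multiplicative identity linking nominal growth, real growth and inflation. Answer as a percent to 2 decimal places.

(1 + g_nom) = (1 + g_real)(1 + π) = 1.0090 × 1.0910 = 1.10082.

10.08%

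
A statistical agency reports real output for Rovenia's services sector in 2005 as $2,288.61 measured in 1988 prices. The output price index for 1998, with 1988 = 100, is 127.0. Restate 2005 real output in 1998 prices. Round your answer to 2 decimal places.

$2,906.53

Real output in 1998 prices = Real output in 1988 prices × (P_1998/P_1988) = 2288.61 × 1.270 = 2906.53.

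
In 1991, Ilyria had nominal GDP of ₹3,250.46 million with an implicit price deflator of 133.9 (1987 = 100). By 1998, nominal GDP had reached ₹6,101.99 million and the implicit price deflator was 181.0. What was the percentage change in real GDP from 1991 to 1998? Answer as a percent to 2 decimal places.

38.88%

Real GDP 1991 = 3250.46 / 1.339 = 2427.53.
Real GDP 1998 = 6101.99 / 1.810 = 3371.27.
Real growth = 3371.27 / 2427.53 − 1 = 0.3888.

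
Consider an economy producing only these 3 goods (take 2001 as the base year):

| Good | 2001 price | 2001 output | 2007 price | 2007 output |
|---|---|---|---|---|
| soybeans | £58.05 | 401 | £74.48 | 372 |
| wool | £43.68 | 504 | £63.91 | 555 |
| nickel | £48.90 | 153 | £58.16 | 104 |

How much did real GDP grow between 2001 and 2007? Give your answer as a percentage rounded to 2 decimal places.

Real GDP 2001 = Nominal GDP 2001 = 58.05·401 + 43.68·504 + 48.90·153 = 52774.47.
Real GDP 2007 (at 2001 prices) = 58.05·372 + 43.68·555 + 48.90·104 = 50922.60.
Real growth = 50922.60/52774.47 − 1 = -0.0351.

-3.51%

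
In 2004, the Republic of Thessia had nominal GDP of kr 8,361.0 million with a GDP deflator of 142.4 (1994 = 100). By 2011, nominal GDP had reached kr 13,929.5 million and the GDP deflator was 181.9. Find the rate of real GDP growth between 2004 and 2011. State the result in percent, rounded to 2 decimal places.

30.42%

Real GDP 2004 = 8361.0 / 1.424 = 5871.49.
Real GDP 2011 = 13929.5 / 1.819 = 7657.78.
Real growth = 7657.78 / 5871.49 − 1 = 0.3042.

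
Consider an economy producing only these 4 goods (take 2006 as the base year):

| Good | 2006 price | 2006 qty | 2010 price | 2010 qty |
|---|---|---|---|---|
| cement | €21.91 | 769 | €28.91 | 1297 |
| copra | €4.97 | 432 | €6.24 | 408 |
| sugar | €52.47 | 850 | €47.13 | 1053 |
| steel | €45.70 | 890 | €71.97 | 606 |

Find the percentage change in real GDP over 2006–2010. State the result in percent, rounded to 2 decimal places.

Real GDP 2006 = Nominal GDP 2006 = 21.91·769 + 4.97·432 + 52.47·850 + 45.70·890 = 104268.33.
Real GDP 2010 (at 2006 prices) = 21.91·1297 + 4.97·408 + 52.47·1053 + 45.70·606 = 113390.14.
Real growth = 113390.14/104268.33 − 1 = 0.0875.

8.75%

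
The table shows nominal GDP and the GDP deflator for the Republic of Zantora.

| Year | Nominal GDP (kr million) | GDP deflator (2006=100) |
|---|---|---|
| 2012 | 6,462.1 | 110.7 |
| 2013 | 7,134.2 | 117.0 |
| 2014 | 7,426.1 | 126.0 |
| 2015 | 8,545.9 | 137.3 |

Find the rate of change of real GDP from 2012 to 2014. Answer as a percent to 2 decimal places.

0.96%

Real GDP 2012 = 6462.1/1.107 = 5837.49.
Real GDP 2014 = 7426.1/1.260 = 5893.73.
Change = 5893.73/5837.49 − 1 = 0.0096.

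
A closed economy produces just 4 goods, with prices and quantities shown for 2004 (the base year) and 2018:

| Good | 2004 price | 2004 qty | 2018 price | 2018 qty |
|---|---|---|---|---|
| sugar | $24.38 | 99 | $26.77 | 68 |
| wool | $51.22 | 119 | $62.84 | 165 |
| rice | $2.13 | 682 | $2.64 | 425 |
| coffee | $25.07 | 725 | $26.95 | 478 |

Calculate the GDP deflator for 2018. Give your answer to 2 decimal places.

Nominal GDP 2018 = 26.77·68 + 62.84·165 + 2.64·425 + 26.95·478 = 26193.06.
Real GDP 2018 (at 2004 prices) = 24.38·68 + 51.22·165 + 2.13·425 + 25.07·478 = 22997.85.
Deflator = Nominal/Real × 100 = 26193.06/22997.85 × 100 = 113.894.

113.89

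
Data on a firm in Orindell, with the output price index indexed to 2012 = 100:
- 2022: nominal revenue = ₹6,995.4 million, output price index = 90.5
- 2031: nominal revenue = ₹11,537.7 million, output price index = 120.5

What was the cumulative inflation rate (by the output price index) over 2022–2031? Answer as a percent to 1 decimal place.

Price-level change = 120.5 / 90.5 − 1 = 0.3315.

33.1%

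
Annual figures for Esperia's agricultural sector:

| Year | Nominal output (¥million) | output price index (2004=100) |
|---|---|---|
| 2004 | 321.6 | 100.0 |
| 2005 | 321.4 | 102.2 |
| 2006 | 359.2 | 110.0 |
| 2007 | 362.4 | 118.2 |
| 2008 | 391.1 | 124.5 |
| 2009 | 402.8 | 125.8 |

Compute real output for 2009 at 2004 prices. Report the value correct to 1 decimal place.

¥320.2 million

Real output 2009 = 402.8 / 1.258 = 320.19.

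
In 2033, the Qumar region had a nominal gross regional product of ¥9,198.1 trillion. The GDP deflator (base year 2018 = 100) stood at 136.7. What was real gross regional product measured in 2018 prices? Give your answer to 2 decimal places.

¥6,728.68 trillion

Real gross regional product = Nominal / (GDP deflator/100) = 9198.1 / 1.367 = 6728.68.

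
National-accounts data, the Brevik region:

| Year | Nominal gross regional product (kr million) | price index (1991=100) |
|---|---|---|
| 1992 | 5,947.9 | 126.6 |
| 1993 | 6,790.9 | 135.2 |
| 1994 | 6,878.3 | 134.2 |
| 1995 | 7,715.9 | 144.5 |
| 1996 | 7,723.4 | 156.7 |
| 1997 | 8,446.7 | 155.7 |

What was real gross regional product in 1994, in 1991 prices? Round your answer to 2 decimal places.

kr 5,125.41 million

Real gross regional product 1994 = 6878.3 / 1.342 = 5125.41.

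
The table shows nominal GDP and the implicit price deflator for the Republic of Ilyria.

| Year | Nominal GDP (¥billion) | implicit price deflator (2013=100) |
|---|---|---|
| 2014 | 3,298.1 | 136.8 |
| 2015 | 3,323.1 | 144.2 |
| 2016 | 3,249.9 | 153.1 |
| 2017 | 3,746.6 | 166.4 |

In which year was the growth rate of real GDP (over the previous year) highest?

2017

2015: real = 3323.1/1.442 = 2304.51; growth vs 2014 (2410.89) = -4.41%.
2016: real = 3249.9/1.531 = 2122.73; growth vs 2015 (2304.51) = -7.89%.
2017: real = 3746.6/1.664 = 2251.56; growth vs 2016 (2122.73) = 6.07%.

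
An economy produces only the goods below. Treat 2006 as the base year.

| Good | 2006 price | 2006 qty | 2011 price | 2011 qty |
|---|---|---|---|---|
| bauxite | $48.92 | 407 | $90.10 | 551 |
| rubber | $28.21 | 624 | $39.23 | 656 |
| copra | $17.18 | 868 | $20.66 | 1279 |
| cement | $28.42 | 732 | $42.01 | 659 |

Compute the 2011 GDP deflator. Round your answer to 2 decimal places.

150.28

Nominal GDP 2011 = 90.10·551 + 39.23·656 + 20.66·1279 + 42.01·659 = 129488.71.
Real GDP 2011 (at 2006 prices) = 48.92·551 + 28.21·656 + 17.18·1279 + 28.42·659 = 86162.68.
Deflator = Nominal/Real × 100 = 129488.71/86162.68 × 100 = 150.284.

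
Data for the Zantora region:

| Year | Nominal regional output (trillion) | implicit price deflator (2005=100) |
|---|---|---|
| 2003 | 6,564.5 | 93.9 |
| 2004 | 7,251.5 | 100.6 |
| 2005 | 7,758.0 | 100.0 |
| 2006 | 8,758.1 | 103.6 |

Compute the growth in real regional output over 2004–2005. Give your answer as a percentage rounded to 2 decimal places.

7.63%

Real regional output 2004 = 7251.5/1.006 = 7208.25.
Real regional output 2005 = 7758.0/1.000 = 7758.00.
Change = 7758.00/7208.25 − 1 = 0.0763.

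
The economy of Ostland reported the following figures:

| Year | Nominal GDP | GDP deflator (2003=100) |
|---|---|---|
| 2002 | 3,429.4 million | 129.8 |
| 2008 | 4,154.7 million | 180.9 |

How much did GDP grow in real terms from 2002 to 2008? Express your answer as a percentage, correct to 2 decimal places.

-13.07%

Real GDP 2002 = 3429.4 / 1.298 = 2642.06.
Real GDP 2008 = 4154.7 / 1.809 = 2296.68.
Real growth = 2296.68 / 2642.06 − 1 = -0.1307.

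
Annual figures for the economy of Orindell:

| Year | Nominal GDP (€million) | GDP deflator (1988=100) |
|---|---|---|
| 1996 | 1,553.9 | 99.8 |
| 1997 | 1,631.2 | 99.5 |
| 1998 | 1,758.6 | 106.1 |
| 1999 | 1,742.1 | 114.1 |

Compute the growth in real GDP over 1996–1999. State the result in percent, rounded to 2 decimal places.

-1.94%

Real GDP 1996 = 1553.9/0.998 = 1557.01.
Real GDP 1999 = 1742.1/1.141 = 1526.82.
Change = 1526.82/1557.01 − 1 = -0.0194.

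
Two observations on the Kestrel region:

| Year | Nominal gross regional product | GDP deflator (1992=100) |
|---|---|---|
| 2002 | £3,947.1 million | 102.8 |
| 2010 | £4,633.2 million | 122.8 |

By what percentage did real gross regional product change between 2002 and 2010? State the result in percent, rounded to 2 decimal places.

Deflate each year: 2002 → 3947.1/1.028 = 3839.59; 2010 → 4633.2/1.228 = 3772.96.
So real gross regional product changed by 3772.96/3839.59 − 1 = -0.0174, i.e. -1.74%.

-1.74%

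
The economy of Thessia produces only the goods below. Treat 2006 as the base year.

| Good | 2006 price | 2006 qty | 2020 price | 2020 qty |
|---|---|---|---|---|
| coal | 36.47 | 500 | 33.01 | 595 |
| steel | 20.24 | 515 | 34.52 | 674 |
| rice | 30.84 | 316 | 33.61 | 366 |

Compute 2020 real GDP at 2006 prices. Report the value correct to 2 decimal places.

46628.85

Real GDP 2020 = Σ (p_2006 × q_2020) = 36.47·595 + 20.24·674 + 30.84·366 = 46628.85.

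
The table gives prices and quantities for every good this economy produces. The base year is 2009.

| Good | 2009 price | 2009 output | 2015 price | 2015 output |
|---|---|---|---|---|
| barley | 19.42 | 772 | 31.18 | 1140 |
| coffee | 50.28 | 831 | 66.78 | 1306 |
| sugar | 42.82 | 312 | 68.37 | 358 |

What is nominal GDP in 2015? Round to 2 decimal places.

147236.34

Nominal GDP 2015 = Σ (p_2015 × q_2015) = 31.18·1140 + 66.78·1306 + 68.37·358 = 147236.34.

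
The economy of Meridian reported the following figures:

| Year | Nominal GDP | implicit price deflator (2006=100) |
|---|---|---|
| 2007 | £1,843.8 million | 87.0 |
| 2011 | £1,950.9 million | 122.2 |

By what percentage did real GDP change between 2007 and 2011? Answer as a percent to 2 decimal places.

-24.67%

Deflate each year: 2007 → 1843.8/0.870 = 2119.31; 2011 → 1950.9/1.222 = 1596.48.
So real GDP changed by 1596.48/2119.31 − 1 = -0.2467, i.e. -24.67%.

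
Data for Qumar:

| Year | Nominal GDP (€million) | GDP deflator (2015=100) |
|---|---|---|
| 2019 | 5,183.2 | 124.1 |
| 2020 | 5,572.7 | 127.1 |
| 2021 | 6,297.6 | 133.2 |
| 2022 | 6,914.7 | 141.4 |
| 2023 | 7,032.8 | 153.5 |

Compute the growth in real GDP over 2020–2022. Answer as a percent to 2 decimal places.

Real GDP 2020 = 5572.7/1.271 = 4384.50.
Real GDP 2022 = 6914.7/1.414 = 4890.17.
Change = 4890.17/4384.50 − 1 = 0.1153.

11.53%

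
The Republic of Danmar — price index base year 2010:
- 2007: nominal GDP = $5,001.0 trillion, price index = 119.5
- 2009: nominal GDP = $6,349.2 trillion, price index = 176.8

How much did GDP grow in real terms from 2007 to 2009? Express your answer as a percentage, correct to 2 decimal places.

-14.19%

Deflate each year: 2007 → 5001.0/1.195 = 4184.94; 2009 → 6349.2/1.768 = 3591.18.
So real GDP changed by 3591.18/4184.94 − 1 = -0.1419, i.e. -14.19%.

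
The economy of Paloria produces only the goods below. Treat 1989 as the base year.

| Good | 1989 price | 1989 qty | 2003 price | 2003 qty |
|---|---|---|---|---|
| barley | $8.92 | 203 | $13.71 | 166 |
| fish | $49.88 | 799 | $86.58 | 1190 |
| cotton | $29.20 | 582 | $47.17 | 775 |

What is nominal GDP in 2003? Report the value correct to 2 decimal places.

$141862.81

Nominal GDP 2003 = Σ (p_2003 × q_2003) = 13.71·166 + 86.58·1190 + 47.17·775 = 141862.81.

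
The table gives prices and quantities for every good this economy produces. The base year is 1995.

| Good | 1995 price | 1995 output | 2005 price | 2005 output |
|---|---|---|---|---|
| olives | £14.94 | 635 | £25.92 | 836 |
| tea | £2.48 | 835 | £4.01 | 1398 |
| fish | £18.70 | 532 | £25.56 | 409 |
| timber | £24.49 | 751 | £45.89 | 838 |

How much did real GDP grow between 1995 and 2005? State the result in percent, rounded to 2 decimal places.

10.60%

Real GDP 1995 = Nominal GDP 1995 = 14.94·635 + 2.48·835 + 18.70·532 + 24.49·751 = 39898.09.
Real GDP 2005 (at 1995 prices) = 14.94·836 + 2.48·1398 + 18.70·409 + 24.49·838 = 44127.80.
Real growth = 44127.80/39898.09 − 1 = 0.1060.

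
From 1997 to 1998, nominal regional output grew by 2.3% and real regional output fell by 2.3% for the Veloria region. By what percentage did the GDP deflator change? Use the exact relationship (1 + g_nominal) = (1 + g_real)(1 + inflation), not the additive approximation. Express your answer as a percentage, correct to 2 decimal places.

(1 + g_nom) = (1 + g_real)(1 + π), so π = 1.0230 / 0.9770 − 1 = 0.04708.

4.71%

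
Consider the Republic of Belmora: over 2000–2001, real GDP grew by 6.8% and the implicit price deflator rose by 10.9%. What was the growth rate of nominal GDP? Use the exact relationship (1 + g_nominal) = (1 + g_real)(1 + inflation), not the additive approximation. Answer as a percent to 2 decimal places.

(1 + g_nom) = (1 + g_real)(1 + π) = 1.0680 × 1.1090 = 1.18441.

18.44%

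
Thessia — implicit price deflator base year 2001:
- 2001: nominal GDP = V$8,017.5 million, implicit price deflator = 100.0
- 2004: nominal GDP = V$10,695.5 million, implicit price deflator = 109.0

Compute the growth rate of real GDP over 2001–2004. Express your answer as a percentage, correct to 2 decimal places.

22.39%

Real GDP 2001 = 8017.5 / 1.000 = 8017.50.
Real GDP 2004 = 10695.5 / 1.090 = 9812.39.
Real growth = 9812.39 / 8017.50 − 1 = 0.2239.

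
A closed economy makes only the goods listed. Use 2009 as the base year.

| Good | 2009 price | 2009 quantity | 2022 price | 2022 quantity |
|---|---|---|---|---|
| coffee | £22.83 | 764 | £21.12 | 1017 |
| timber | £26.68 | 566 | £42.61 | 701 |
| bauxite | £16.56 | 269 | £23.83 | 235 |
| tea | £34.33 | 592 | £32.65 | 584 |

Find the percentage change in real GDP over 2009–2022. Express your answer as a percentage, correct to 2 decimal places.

Real GDP 2009 = Nominal GDP 2009 = 22.83·764 + 26.68·566 + 16.56·269 + 34.33·592 = 57321.00.
Real GDP 2022 (at 2009 prices) = 22.83·1017 + 26.68·701 + 16.56·235 + 34.33·584 = 65861.11.
Real growth = 65861.11/57321.00 − 1 = 0.1490.

14.90%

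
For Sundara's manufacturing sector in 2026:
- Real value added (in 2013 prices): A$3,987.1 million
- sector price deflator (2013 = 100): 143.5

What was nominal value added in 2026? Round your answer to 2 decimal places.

Nominal value added = Real × (sector price deflator/100) = 3987.1 × 1.435 = 5721.49.

A$5,721.49 million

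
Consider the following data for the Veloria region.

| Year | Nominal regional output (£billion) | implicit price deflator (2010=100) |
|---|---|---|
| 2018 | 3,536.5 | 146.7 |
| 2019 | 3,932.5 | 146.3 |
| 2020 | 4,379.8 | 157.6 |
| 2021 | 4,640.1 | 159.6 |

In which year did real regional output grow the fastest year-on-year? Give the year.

2019: real = 3932.5/1.463 = 2687.97; growth vs 2018 (2410.70) = 11.50%.
2020: real = 4379.8/1.576 = 2779.06; growth vs 2019 (2687.97) = 3.39%.
2021: real = 4640.1/1.596 = 2907.33; growth vs 2020 (2779.06) = 4.62%.

2019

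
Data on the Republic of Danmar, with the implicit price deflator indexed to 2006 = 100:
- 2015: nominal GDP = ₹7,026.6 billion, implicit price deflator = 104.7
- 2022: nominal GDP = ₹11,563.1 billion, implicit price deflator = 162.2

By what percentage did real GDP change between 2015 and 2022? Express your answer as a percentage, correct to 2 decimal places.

6.22%

Real GDP 2015 = 7026.6 / 1.047 = 6711.17.
Real GDP 2022 = 11563.1 / 1.622 = 7128.91.
Real growth = 7128.91 / 6711.17 − 1 = 0.0622.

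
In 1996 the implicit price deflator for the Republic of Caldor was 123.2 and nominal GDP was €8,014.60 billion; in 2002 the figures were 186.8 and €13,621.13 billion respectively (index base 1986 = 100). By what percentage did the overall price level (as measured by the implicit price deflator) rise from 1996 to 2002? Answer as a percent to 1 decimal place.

Price-level change = 186.8 / 123.2 − 1 = 0.5162.

51.6%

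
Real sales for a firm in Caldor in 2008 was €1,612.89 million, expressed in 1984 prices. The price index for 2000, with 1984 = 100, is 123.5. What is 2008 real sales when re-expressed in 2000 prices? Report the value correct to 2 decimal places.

Real sales in 2000 prices = Real sales in 1984 prices × (P_2000/P_1984) = 1612.89 × 1.235 = 1991.92.

€1,991.92 million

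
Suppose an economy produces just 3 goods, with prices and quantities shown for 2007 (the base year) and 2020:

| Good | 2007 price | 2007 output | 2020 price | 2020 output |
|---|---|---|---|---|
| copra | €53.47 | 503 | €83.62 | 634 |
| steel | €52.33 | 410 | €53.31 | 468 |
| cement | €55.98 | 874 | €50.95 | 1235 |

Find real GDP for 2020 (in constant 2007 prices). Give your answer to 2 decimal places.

€127525.72

Real GDP 2020 = Σ (p_2007 × q_2020) = 53.47·634 + 52.33·468 + 55.98·1235 = 127525.72.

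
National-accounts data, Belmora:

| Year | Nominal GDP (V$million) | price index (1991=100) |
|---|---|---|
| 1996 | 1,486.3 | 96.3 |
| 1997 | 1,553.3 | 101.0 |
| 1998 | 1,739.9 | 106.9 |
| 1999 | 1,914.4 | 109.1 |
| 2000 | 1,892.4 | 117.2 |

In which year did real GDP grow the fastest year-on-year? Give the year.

1999

1997: real = 1553.3/1.010 = 1537.92; growth vs 1996 (1543.41) = -0.36%.
1998: real = 1739.9/1.069 = 1627.60; growth vs 1997 (1537.92) = 5.83%.
1999: real = 1914.4/1.091 = 1754.72; growth vs 1998 (1627.60) = 7.81%.
2000: real = 1892.4/1.172 = 1614.68; growth vs 1999 (1754.72) = -7.98%.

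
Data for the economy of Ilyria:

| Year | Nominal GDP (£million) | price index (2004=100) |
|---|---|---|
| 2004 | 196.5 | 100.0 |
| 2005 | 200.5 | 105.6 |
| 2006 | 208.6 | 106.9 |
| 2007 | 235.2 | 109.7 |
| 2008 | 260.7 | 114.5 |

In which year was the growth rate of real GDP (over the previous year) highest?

2007

2005: real = 200.5/1.056 = 189.87; growth vs 2004 (196.50) = -3.37%.
2006: real = 208.6/1.069 = 195.14; growth vs 2005 (189.87) = 2.78%.
2007: real = 235.2/1.097 = 214.40; growth vs 2006 (195.14) = 9.87%.
2008: real = 260.7/1.145 = 227.69; growth vs 2007 (214.40) = 6.20%.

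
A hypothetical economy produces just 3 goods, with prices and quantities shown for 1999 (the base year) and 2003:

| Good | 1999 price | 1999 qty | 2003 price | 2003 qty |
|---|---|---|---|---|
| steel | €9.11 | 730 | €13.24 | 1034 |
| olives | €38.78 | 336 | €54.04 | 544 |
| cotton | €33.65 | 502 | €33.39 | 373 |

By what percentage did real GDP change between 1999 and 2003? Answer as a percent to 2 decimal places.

Real GDP 1999 = Nominal GDP 1999 = 9.11·730 + 38.78·336 + 33.65·502 = 36572.68.
Real GDP 2003 (at 1999 prices) = 9.11·1034 + 38.78·544 + 33.65·373 = 43067.51.
Real growth = 43067.51/36572.68 − 1 = 0.1776.

17.76%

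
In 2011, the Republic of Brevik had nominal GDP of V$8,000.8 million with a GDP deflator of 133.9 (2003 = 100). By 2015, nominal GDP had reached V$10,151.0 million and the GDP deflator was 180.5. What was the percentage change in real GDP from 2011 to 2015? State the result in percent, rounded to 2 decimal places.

-5.88%

Deflate each year: 2011 → 8000.8/1.339 = 5975.21; 2015 → 10151.0/1.805 = 5623.82.
So real GDP changed by 5623.82/5975.21 − 1 = -0.0588, i.e. -5.88%.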